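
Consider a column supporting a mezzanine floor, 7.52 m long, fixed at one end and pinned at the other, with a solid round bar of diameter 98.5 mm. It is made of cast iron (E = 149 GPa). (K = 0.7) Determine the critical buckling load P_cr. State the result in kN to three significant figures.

P_cr ≈ 245 kN

I = πd⁴/64 = π×98.5⁴/64 = 4.621×10^6 mm⁴
I = 4.621×10^6 mm⁴ = 4.621×10^-6 m⁴
Effective length L_e = K·L = 0.7 × 7.52 = 5.264 m
P_cr = π²EI / L_e² = π² × 149×10⁹ × 4.621×10^-6 / 5.264² = 2.452×10^5 N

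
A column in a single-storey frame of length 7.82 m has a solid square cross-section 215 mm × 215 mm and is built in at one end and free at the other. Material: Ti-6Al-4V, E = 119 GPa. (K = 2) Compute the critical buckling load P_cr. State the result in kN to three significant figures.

I = a⁴/12 = 215⁴/12 = 1.781×10^8 mm⁴
I = 1.781×10^8 mm⁴ = 1.781×10^-4 m⁴
Effective length L_e = K·L = 2 × 7.82 = 15.64 m
P_cr = π²EI / L_e² = π² × 119×10⁹ × 1.781×10^-4 / 15.64² = 8.550×10^5 N

P_cr ≈ 855 kN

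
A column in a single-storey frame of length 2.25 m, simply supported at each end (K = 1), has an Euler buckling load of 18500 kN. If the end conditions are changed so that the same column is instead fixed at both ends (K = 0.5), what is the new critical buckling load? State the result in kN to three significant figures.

P_cr ∝ 1/K², so P_cr,new = P_cr,old × (K_old/K_new)² = 18500 × (1/0.5)²
= 18500 × 4.000 = 74000 kN

P_cr ≈ 74000 kN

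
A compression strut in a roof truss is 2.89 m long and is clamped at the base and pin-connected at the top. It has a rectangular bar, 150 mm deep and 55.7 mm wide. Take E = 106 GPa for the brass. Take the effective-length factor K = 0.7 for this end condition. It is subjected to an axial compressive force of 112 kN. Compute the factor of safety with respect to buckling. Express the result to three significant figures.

Buckling occurs about the weak axis: I_min = h·b³/12 with b = 55.7 mm (the shorter side).
I_min = 150×55.7³/12 = 2.160×10^6 mm⁴
I = 2.160×10^6 mm⁴ = 2.160×10^-6 m⁴
Effective length L_e = K·L = 0.7 × 2.89 = 2.023 m
P_cr = π²EI / L_e² = π² × 106×10⁹ × 2.160×10^-6 / 2.023² = 5.522×10^5 N
Factor of safety n = P_cr / P = 552.19 / 112 = 4.93

n ≈ 4.93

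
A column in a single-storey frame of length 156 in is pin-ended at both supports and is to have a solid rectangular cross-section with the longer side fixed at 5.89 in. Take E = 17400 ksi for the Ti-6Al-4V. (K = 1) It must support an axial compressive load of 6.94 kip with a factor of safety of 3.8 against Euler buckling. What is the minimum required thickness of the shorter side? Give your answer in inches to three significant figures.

b ≈ 1.97 in

Required P_cr = n·P = 3.8 × 6.94 = 26.37 kip
L_e = K·L = 1 × 156 = 156.0 in
Required I = P_cr·L_e²/(π²E) = 2.637×10^4 × 156.0² / (π² × 1.74×10^7) = 3.737 in⁴
Rectangle, weak axis: I_min = h·b³/12 with h = 5.89 in fixed  ⇒  b = (12I/h)^(1/3) = 1.97 in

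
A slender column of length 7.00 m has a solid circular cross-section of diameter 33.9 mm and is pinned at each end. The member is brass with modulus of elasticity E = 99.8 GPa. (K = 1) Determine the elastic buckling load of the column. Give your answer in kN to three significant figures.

P_cr ≈ 1.30 kN

I = πd⁴/64 = π×33.9⁴/64 = 6.483×10^4 mm⁴
I = 6.483×10^4 mm⁴ = 6.483×10^-8 m⁴
Effective length L_e = K·L = 1 × 7.00 = 7.000 m
P_cr = π²EI / L_e² = π² × 99.8×10⁹ × 6.483×10^-8 / 7.000² = 1.303×10^3 N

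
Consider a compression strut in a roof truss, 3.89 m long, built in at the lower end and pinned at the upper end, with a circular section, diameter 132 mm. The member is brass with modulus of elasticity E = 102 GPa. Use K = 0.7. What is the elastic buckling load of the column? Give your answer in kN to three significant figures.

I = πd⁴/64 = π×132⁴/64 = 1.490×10^7 mm⁴
I = 1.490×10^7 mm⁴ = 1.490×10^-5 m⁴
Effective length L_e = K·L = 0.7 × 3.89 = 2.723 m
P_cr = π²EI / L_e² = π² × 102×10⁹ × 1.490×10^-5 / 2.723² = 2.023×10^6 N

P_cr ≈ 2020 kN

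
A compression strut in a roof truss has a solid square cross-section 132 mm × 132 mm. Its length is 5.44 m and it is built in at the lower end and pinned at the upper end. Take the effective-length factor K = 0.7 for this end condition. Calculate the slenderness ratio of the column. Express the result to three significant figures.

λ ≈ 99.9

I = a⁴/12 = 132⁴/12 = 2.530×10^7 mm⁴
A = 1.742×10^4 mm²;  r_min = √(I/A) = √(2.530×10^7/1.742×10^4) = 38.11 mm
L_e = K·L = 0.7 × 5.44 m = 3.808 m = 3808.0 mm
λ = L_e / r_min = 3808.0 / 38.11 = 99.9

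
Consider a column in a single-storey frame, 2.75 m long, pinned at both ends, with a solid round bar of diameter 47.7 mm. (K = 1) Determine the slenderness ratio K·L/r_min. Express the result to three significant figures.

I = πd⁴/64 = π×47.7⁴/64 = 2.541×10^5 mm⁴
A = 1.787×10^3 mm²;  r_min = √(I/A) = √(2.541×10^5/1.787×10^3) = 11.92 mm
L_e = K·L = 1 × 2.75 m = 2.750 m = 2750.0 mm
λ = L_e / r_min = 2750.0 / 11.92 = 231

λ ≈ 231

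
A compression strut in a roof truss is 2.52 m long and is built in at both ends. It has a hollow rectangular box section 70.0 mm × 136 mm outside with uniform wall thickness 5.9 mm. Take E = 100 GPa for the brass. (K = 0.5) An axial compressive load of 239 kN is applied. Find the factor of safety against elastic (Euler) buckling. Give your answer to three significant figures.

n ≈ 4.80

Inner dimensions: h_i = 136 − 2×5.9 = 124.2 mm, b_i = 70.0 − 2×5.9 = 58.20 mm
Weak-axis I_min = (h_o·b_o³ − h_i·b_i³)/12 with b_o = 70.0, b_i = 58.20 mm (shorter outer/inner sides).
I_min = (136×70.0³ − 124.2×58.20³)/12 = 1.847×10^6 mm⁴
I = 1.847×10^6 mm⁴ = 1.847×10^-6 m⁴
Effective length L_e = K·L = 0.5 × 2.52 = 1.260 m
P_cr = π²EI / L_e² = π² × 100×10⁹ × 1.847×10^-6 / 1.260² = 1.148×10^6 N
Factor of safety n = P_cr / P = 1148.2 / 239 = 4.80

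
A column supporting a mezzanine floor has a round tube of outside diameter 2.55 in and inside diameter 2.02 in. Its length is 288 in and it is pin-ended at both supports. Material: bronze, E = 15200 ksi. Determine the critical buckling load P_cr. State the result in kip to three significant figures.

P_cr ≈ 2.28 kip

d_o = 2.55 in, d_i = 2.02 in
I = π(d_o⁴ − d_i⁴)/64 = π(2.55⁴ − 2.020⁴)/64 = 1.258 in⁴
Effective length L_e = K·L = 1 × 288 = 288.0 in
P_cr = π²EI / L_e² = π² × 15200×10³ × 1.258 / 288.0² = 2.276×10^3 lb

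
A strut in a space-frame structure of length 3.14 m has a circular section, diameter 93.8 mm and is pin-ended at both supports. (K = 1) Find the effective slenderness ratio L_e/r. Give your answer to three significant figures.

λ ≈ 134

For a solid circle r = d/4 = 93.8/4 = 23.45 mm
L_e = K·L = 1 × 3.14 m = 3.140 m = 3140.0 mm
λ = L_e / r_min = 3140.0 / 23.45 = 134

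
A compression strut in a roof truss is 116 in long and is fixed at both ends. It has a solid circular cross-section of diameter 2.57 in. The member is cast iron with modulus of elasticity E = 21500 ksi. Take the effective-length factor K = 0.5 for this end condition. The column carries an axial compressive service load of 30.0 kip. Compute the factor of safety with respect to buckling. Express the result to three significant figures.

n ≈ 4.50

I = πd⁴/64 = π×2.57⁴/64 = 2.141 in⁴
Effective length L_e = K·L = 0.5 × 116 = 58.00 in
P_cr = π²EI / L_e² = π² × 21500×10³ × 2.141 / 58.00² = 1.351×10^5 lb
Factor of safety n = P_cr / P = 135.08 / 30.0 = 4.50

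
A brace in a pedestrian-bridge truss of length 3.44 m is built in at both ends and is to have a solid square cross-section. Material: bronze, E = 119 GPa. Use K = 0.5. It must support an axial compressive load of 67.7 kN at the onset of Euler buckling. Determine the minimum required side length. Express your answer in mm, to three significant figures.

L_e = K·L = 0.5 × 3.44 = 1.720 m
Required I = P_cr·L_e²/(π²E) = 6.770×10^4 × 1.720² / (π² × 1.19×10^11) = 1.705×10^-7 m⁴
I_req = 1.705×10^5 mm⁴
Solid square: I = a⁴/12  ⇒  a = (12I)^(1/4) = (12×1.705×10^5)^(1/4) = 37.8 mm

a ≈ 37.8 mm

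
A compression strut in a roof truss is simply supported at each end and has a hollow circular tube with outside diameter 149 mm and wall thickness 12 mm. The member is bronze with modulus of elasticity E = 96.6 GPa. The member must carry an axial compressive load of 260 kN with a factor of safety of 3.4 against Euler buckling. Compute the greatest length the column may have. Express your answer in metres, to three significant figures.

L_max ≈ 3.63 m

Inner diameter d_i = 149 − 2×12 = 125.0 mm
I = π(d_o⁴ − d_i⁴)/64 = π(149⁴ − 125.0⁴)/64 = 1.221×10^7 mm⁴
I = 1.221×10^-5 m⁴
Required critical load P_cr = n·P = 3.4 × 260 = 884.0 kN = 8.840×10^5 N
From P_cr = π²EI/(K·L)²:  L = (1/K)·√(π²EI/P_cr) = (1/1)·√(π²×9.66×10^10×1.221×10^-5/8.840×10^5)
L = 3.63 m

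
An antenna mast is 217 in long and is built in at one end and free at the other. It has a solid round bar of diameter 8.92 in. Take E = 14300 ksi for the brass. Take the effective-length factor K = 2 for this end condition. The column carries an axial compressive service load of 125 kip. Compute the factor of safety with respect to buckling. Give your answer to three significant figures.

I = πd⁴/64 = π×8.92⁴/64 = 310.8 in⁴
Effective length L_e = K·L = 2 × 217 = 434.0 in
P_cr = π²EI / L_e² = π² × 14300×10³ × 310.8 / 434.0² = 2.329×10^5 lb
Factor of safety n = P_cr / P = 232.86 / 125 = 1.86

n ≈ 1.86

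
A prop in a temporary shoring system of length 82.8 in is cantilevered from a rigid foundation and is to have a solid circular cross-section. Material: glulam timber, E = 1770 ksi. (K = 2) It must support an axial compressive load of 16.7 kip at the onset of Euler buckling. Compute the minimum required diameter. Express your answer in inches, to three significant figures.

d ≈ 4.81 in

L_e = K·L = 2 × 82.8 = 165.6 in
Required I = P_cr·L_e²/(π²E) = 1.670×10^4 × 165.6² / (π² × 1.77×10^6) = 26.22 in⁴
Solid circle: I = πd⁴/64  ⇒  d = (64I/π)^(1/4) = (64×26.22/π)^(1/4) = 4.81 in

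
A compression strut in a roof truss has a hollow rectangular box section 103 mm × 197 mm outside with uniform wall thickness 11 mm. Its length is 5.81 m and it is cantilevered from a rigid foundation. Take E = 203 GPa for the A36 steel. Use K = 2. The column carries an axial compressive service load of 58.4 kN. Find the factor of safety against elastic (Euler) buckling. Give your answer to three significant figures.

Inner dimensions: h_i = 197 − 2×11 = 175.0 mm, b_i = 103 − 2×11 = 81.00 mm
Weak-axis I_min = (h_o·b_o³ − h_i·b_i³)/12 with b_o = 103, b_i = 81.00 mm (shorter outer/inner sides).
I_min = (197×103³ − 175.0×81.00³)/12 = 1.019×10^7 mm⁴
I = 1.019×10^7 mm⁴ = 1.019×10^-5 m⁴
Effective length L_e = K·L = 2 × 5.81 = 11.62 m
P_cr = π²EI / L_e² = π² × 203×10⁹ × 1.019×10^-5 / 11.62² = 1.512×10^5 N
Factor of safety n = P_cr / P = 151.18 / 58.4 = 2.59

n ≈ 2.59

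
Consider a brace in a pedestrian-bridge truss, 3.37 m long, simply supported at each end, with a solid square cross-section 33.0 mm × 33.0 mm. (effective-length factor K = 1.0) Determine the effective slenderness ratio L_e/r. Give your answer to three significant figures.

For a square r = a/√12 = 33.0/√12 = 9.526 mm
L_e = K·L = 1 × 3.37 m = 3.370 m = 3370.0 mm
λ = L_e / r_min = 3370.0 / 9.526 = 354

λ ≈ 354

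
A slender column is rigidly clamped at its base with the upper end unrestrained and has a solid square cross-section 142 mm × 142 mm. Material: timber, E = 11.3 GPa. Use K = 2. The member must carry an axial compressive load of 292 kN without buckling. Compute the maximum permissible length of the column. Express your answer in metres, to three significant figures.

I = a⁴/12 = 142⁴/12 = 3.388×10^7 mm⁴
I = 3.388×10^-5 m⁴
At the buckling limit P_cr = P = 2.920×10^5 N
From P_cr = π²EI/(K·L)²:  L = (1/K)·√(π²EI/P_cr) = (1/2)·√(π²×1.13×10^10×3.388×10^-5/2.920×10^5)
L = 1.80 m

L_max ≈ 1.80 m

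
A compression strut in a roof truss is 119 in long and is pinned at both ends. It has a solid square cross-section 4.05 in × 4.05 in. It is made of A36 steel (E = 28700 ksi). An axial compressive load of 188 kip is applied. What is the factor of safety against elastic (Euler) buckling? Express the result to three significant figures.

I = a⁴/12 = 4.05⁴/12 = 22.42 in⁴
Effective length L_e = K·L = 1 × 119 = 119.0 in
P_cr = π²EI / L_e² = π² × 28700×10³ × 22.42 / 119.0² = 4.485×10^5 lb
Factor of safety n = P_cr / P = 448.46 / 188 = 2.39

n ≈ 2.39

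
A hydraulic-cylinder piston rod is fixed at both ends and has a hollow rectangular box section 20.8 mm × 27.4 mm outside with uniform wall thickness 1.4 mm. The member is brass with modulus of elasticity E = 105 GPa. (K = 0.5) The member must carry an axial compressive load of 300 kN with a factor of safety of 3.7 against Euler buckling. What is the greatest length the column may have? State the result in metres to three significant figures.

Inner dimensions: h_i = 27.4 − 2×1.4 = 24.60 mm, b_i = 20.8 − 2×1.4 = 18.00 mm
Weak-axis I_min = (h_o·b_o³ − h_i·b_i³)/12 with b_o = 20.8, b_i = 18.00 mm (shorter outer/inner sides).
I_min = (27.4×20.8³ − 24.60×18.00³)/12 = 8.592×10^3 mm⁴
I = 8.592×10^-9 m⁴
Required critical load P_cr = n·P = 3.7 × 300 = 1110 kN = 1.110×10^6 N
From P_cr = π²EI/(K·L)²:  L = (1/K)·√(π²EI/P_cr) = (1/0.5)·√(π²×1.05×10^11×8.592×10^-9/1.110×10^6)
L = 0.179 m

L_max ≈ 0.179 m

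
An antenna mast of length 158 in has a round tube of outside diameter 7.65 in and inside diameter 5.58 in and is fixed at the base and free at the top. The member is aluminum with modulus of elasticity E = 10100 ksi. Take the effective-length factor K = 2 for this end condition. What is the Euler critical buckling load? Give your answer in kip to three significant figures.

d_o = 7.65 in, d_i = 5.58 in
I = π(d_o⁴ − d_i⁴)/64 = π(7.65⁴ − 5.580⁴)/64 = 120.5 in⁴
Effective length L_e = K·L = 2 × 158 = 316.0 in
P_cr = π²EI / L_e² = π² × 10100×10³ × 120.5 / 316.0² = 1.203×10^5 lb

P_cr ≈ 120 kip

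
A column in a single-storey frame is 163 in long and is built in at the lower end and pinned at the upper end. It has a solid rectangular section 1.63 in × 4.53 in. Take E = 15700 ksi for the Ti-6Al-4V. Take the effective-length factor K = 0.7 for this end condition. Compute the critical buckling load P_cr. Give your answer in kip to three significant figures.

P_cr ≈ 19.5 kip

Buckling occurs about the weak axis: I_min = h·b³/12 with b = 1.63 in (the shorter side).
I_min = 4.53×1.63³/12 = 1.635 in⁴
Effective length L_e = K·L = 0.7 × 163 = 114.1 in
P_cr = π²EI / L_e² = π² × 15700×10³ × 1.635 / 114.1² = 1.946×10^4 lb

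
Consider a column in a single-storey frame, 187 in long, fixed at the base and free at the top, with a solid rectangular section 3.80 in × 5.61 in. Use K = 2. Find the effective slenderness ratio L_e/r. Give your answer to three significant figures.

λ ≈ 341

Buckling occurs about the weak axis: I_min = h·b³/12 with b = 3.80 in (the shorter side).
I_min = 5.61×3.80³/12 = 25.65 in⁴
A = 21.32 in²;  r_min = √(I/A) = √(25.65/21.32) = 1.097 in
L_e = K·L = 2 × 187 = 374.0 in
λ = L_e / r_min = 374.00 / 1.097 = 341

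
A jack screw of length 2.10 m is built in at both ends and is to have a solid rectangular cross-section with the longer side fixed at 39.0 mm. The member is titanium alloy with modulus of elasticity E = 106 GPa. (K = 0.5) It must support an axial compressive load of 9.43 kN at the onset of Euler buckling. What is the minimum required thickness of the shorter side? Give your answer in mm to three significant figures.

b ≈ 14.5 mm

L_e = K·L = 0.5 × 2.10 = 1.050 m
Required I = P_cr·L_e²/(π²E) = 9.430×10^3 × 1.050² / (π² × 1.06×10^11) = 9.938×10^-9 m⁴
I_req = 9.938×10^3 mm⁴
Rectangle, weak axis: I_min = h·b³/12 with h = 39.0 mm fixed  ⇒  b = (12I/h)^(1/3) = 14.5 mm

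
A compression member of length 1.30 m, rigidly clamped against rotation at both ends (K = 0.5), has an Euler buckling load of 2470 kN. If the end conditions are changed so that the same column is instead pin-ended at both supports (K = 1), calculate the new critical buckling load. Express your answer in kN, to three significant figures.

P_cr ∝ 1/K², so P_cr,new = P_cr,old × (K_old/K_new)² = 2470 × (0.5/1)²
= 2470 × 0.2500 = 618 kN

P_cr ≈ 618 kN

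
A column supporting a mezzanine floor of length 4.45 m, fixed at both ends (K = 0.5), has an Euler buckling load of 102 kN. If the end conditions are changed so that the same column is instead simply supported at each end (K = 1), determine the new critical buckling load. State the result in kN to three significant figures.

P_cr ∝ 1/K², so P_cr,new = P_cr,old × (K_old/K_new)² = 102 × (0.5/1)²
= 102 × 0.2500 = 25.5 kN

P_cr ≈ 25.5 kN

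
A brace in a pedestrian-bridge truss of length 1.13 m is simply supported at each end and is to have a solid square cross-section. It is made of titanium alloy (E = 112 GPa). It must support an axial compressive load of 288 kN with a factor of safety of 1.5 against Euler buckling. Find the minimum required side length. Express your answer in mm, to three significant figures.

Required P_cr = n·P = 1.5 × 288 = 432.0 kN
L_e = K·L = 1 × 1.13 = 1.130 m
Required I = P_cr·L_e²/(π²E) = 4.320×10^5 × 1.130² / (π² × 1.12×10^11) = 4.990×10^-7 m⁴
I_req = 4.990×10^5 mm⁴
Solid square: I = a⁴/12  ⇒  a = (12I)^(1/4) = (12×4.990×10^5)^(1/4) = 49.5 mm

a ≈ 49.5 mm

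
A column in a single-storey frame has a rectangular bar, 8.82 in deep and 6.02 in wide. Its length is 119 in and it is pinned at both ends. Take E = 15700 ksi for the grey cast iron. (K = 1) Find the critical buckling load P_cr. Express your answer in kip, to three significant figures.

Buckling occurs about the weak axis: I_min = h·b³/12 with b = 6.02 in (the shorter side).
I_min = 8.82×6.02³/12 = 160.4 in⁴
Effective length L_e = K·L = 1 × 119 = 119.0 in
P_cr = π²EI / L_e² = π² × 15700×10³ × 160.4 / 119.0² = 1.755×10^6 lb

P_cr ≈ 1750 kip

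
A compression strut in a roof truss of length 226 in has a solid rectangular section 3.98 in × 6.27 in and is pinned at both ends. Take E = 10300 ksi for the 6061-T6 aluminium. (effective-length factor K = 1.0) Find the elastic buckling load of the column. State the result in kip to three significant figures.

P_cr ≈ 65.6 kip

Buckling occurs about the weak axis: I_min = h·b³/12 with b = 3.98 in (the shorter side).
I_min = 6.27×3.98³/12 = 32.94 in⁴
Effective length L_e = K·L = 1 × 226 = 226.0 in
P_cr = π²EI / L_e² = π² × 10300×10³ × 32.94 / 226.0² = 6.556×10^4 lb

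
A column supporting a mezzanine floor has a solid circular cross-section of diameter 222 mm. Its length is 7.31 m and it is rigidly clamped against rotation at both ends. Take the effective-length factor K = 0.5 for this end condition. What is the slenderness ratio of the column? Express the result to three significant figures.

I = πd⁴/64 = π×222⁴/64 = 1.192×10^8 mm⁴
A = 3.871×10^4 mm²;  r_min = √(I/A) = √(1.192×10^8/3.871×10^4) = 55.50 mm
L_e = K·L = 0.5 × 7.31 m = 3.655 m = 3655.0 mm
λ = L_e / r_min = 3655.0 / 55.50 = 65.9

λ ≈ 65.9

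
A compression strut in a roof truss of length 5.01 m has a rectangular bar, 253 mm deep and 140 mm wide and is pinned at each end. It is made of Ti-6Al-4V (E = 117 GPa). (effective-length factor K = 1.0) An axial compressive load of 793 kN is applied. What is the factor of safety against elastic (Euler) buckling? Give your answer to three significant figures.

Buckling occurs about the weak axis: I_min = h·b³/12 with b = 140 mm (the shorter side).
I_min = 253×140³/12 = 5.785×10^7 mm⁴
I = 5.785×10^7 mm⁴ = 5.785×10^-5 m⁴
Effective length L_e = K·L = 1 × 5.01 = 5.010 m
P_cr = π²EI / L_e² = π² × 117×10⁹ × 5.785×10^-5 / 5.010² = 2.662×10^6 N
Factor of safety n = P_cr / P = 2661.5 / 793 = 3.36

n ≈ 3.36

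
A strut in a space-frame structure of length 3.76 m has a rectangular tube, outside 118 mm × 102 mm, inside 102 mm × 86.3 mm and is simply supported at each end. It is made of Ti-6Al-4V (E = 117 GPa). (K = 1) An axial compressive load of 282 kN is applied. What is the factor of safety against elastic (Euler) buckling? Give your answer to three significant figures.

Weak-axis I_min = (h_o·b_o³ − h_i·b_i³)/12 with b_o = 102, b_i = 86.30 mm (shorter outer/inner sides).
I_min = (118×102³ − 102.0×86.30³)/12 = 4.972×10^6 mm⁴
I = 4.972×10^6 mm⁴ = 4.972×10^-6 m⁴
Effective length L_e = K·L = 1 × 3.76 = 3.760 m
P_cr = π²EI / L_e² = π² × 117×10⁹ × 4.972×10^-6 / 3.760² = 4.061×10^5 N
Factor of safety n = P_cr / P = 406.10 / 282 = 1.44

n ≈ 1.44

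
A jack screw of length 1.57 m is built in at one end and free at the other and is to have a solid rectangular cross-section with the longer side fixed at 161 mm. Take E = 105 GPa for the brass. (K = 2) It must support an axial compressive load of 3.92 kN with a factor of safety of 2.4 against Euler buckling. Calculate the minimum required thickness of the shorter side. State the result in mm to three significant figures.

b ≈ 18.8 mm

Required P_cr = n·P = 2.4 × 3.92 = 9.408 kN
L_e = K·L = 2 × 1.57 = 3.140 m
Required I = P_cr·L_e²/(π²E) = 9.408×10^3 × 3.140² / (π² × 1.05×10^11) = 8.951×10^-8 m⁴
I_req = 8.951×10^4 mm⁴
Rectangle, weak axis: I_min = h·b³/12 with h = 161 mm fixed  ⇒  b = (12I/h)^(1/3) = 18.8 mm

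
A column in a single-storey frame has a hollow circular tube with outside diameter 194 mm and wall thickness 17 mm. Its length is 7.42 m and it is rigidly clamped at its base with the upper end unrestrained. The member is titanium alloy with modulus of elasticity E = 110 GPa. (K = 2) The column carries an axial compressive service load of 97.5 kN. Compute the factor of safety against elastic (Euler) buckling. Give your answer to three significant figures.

Inner diameter d_i = 194 − 2×17 = 160.0 mm
I = π(d_o⁴ − d_i⁴)/64 = π(194⁴ − 160.0⁴)/64 = 3.736×10^7 mm⁴
I = 3.736×10^7 mm⁴ = 3.736×10^-5 m⁴
Effective length L_e = K·L = 2 × 7.42 = 14.84 m
P_cr = π²EI / L_e² = π² × 110×10⁹ × 3.736×10^-5 / 14.84² = 1.842×10^5 N
Factor of safety n = P_cr / P = 184.18 / 97.5 = 1.89

n ≈ 1.89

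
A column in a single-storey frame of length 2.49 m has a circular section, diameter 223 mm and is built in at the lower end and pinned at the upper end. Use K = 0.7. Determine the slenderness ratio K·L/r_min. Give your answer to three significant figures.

λ ≈ 31.3

For a solid circle r = d/4 = 223/4 = 55.75 mm
L_e = K·L = 0.7 × 2.49 m = 1.743 m = 1743.0 mm
λ = L_e / r_min = 1743.0 / 55.75 = 31.3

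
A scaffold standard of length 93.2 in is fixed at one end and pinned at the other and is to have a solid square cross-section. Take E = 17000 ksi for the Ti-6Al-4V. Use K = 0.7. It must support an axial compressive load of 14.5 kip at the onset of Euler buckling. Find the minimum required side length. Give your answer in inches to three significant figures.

a ≈ 1.45 in

L_e = K·L = 0.7 × 93.2 = 65.24 in
Required I = P_cr·L_e²/(π²E) = 1.450×10^4 × 65.24² / (π² × 1.70×10^7) = 0.3678 in⁴
Solid square: I = a⁴/12  ⇒  a = (12I)^(1/4) = (12×0.3678)^(1/4) = 1.45 in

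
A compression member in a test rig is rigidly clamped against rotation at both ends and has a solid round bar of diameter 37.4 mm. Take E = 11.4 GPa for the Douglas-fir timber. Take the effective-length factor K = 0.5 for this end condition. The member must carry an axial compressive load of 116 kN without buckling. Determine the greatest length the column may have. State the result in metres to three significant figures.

L_max ≈ 0.610 m

I = πd⁴/64 = π×37.4⁴/64 = 9.604×10^4 mm⁴
I = 9.604×10^-8 m⁴
At the buckling limit P_cr = P = 1.160×10^5 N
From P_cr = π²EI/(K·L)²:  L = (1/K)·√(π²EI/P_cr) = (1/0.5)·√(π²×1.14×10^10×9.604×10^-8/1.160×10^5)
L = 0.610 m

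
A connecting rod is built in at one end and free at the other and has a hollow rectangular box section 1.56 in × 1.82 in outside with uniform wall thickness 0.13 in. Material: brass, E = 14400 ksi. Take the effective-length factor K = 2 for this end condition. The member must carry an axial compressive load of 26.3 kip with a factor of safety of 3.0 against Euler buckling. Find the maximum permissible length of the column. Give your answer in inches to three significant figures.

L_max ≈ 11.4 in

Inner dimensions: h_i = 1.82 − 2×0.13 = 1.560 in, b_i = 1.56 − 2×0.13 = 1.300 in
Weak-axis I_min = (h_o·b_o³ − h_i·b_i³)/12 with b_o = 1.56, b_i = 1.300 in (shorter outer/inner sides).
I_min = (1.82×1.56³ − 1.560×1.300³)/12 = 0.2902 in⁴
Required critical load P_cr = n·P = 3.0 × 26.3 = 78.90 kip = 7.890×10^4 lb
From P_cr = π²EI/(K·L)²:  L = (1/K)·√(π²EI/P_cr) = (1/2)·√(π²×1.44×10^7×0.2902/7.890×10^4)
L = 11.4 in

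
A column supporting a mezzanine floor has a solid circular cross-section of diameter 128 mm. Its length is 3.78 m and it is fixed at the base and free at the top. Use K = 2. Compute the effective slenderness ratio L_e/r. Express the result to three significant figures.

λ ≈ 236

For a solid circle r = d/4 = 128/4 = 32.00 mm
L_e = K·L = 2 × 3.78 m = 7.560 m = 7560.0 mm
λ = L_e / r_min = 7560.0 / 32.00 = 236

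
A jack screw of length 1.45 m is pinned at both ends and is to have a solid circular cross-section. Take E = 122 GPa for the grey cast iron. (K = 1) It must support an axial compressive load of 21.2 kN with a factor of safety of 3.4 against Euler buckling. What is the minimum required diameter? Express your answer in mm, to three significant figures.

d ≈ 40.0 mm

Required P_cr = n·P = 3.4 × 21.2 = 72.08 kN
L_e = K·L = 1 × 1.45 = 1.450 m
Required I = P_cr·L_e²/(π²E) = 7.208×10^4 × 1.450² / (π² × 1.22×10^11) = 1.259×10^-7 m⁴
I_req = 1.259×10^5 mm⁴
Solid circle: I = πd⁴/64  ⇒  d = (64I/π)^(1/4) = (64×1.259×10^5/π)^(1/4) = 40.0 mm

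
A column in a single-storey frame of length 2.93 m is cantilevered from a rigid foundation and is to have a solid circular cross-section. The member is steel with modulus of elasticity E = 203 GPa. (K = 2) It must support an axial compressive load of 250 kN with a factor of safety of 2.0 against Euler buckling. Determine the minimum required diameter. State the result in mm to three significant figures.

d ≈ 115 mm

Required P_cr = n·P = 2.0 × 250 = 500.0 kN
L_e = K·L = 2 × 2.93 = 5.860 m
Required I = P_cr·L_e²/(π²E) = 5.000×10^5 × 5.860² / (π² × 2.03×10^11) = 8.570×10^-6 m⁴
I_req = 8.570×10^6 mm⁴
Solid circle: I = πd⁴/64  ⇒  d = (64I/π)^(1/4) = (64×8.570×10^6/π)^(1/4) = 115 mm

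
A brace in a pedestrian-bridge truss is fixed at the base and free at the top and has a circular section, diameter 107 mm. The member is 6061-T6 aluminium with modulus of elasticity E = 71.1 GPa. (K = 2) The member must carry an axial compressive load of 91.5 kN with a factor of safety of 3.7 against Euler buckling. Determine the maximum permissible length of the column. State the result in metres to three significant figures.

L_max ≈ 1.83 m

I = πd⁴/64 = π×107⁴/64 = 6.434×10^6 mm⁴
I = 6.434×10^-6 m⁴
Required critical load P_cr = n·P = 3.7 × 91.5 = 338.6 kN = 3.385×10^5 N
From P_cr = π²EI/(K·L)²:  L = (1/K)·√(π²EI/P_cr) = (1/2)·√(π²×7.11×10^10×6.434×10^-6/3.385×10^5)
L = 1.83 m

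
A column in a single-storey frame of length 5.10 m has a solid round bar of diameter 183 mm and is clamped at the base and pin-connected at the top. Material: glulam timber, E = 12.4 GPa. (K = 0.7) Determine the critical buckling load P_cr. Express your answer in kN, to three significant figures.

P_cr ≈ 529 kN

I = πd⁴/64 = π×183⁴/64 = 5.505×10^7 mm⁴
I = 5.505×10^7 mm⁴ = 5.505×10^-5 m⁴
Effective length L_e = K·L = 0.7 × 5.10 = 3.570 m
P_cr = π²EI / L_e² = π² × 12.4×10⁹ × 5.505×10^-5 / 3.570² = 5.286×10^5 N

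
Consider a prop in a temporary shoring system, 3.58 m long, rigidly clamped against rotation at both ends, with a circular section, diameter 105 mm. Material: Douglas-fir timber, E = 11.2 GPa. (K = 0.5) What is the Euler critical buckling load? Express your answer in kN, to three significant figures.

P_cr ≈ 206 kN

I = πd⁴/64 = π×105⁴/64 = 5.967×10^6 mm⁴
I = 5.967×10^6 mm⁴ = 5.967×10^-6 m⁴
Effective length L_e = K·L = 0.5 × 3.58 = 1.790 m
P_cr = π²EI / L_e² = π² × 11.2×10⁹ × 5.967×10^-6 / 1.790² = 2.058×10^5 N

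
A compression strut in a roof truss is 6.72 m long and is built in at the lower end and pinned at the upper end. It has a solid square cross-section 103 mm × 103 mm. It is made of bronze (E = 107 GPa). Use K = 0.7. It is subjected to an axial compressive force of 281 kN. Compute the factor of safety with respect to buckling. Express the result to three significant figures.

n ≈ 1.59

I = a⁴/12 = 103⁴/12 = 9.379×10^6 mm⁴
I = 9.379×10^6 mm⁴ = 9.379×10^-6 m⁴
Effective length L_e = K·L = 0.7 × 6.72 = 4.704 m
P_cr = π²EI / L_e² = π² × 107×10⁹ × 9.379×10^-6 / 4.704² = 4.476×10^5 N
Factor of safety n = P_cr / P = 447.63 / 281 = 1.59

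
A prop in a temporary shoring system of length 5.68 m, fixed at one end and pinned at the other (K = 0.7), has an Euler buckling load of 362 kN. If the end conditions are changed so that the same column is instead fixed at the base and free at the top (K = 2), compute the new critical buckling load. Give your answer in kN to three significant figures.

P_cr ∝ 1/K², so P_cr,new = P_cr,old × (K_old/K_new)² = 362 × (0.7/2)²
= 362 × 0.1225 = 44.3 kN

P_cr ≈ 44.3 kN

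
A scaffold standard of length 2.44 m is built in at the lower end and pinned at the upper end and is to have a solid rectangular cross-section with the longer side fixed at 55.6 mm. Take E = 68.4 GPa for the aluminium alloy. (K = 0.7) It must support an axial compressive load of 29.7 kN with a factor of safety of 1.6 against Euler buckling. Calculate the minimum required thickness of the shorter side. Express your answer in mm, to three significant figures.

Required P_cr = n·P = 1.6 × 29.7 = 47.52 kN
L_e = K·L = 0.7 × 2.44 = 1.708 m
Required I = P_cr·L_e²/(π²E) = 4.752×10^4 × 1.708² / (π² × 6.84×10^10) = 2.054×10^-7 m⁴
I_req = 2.054×10^5 mm⁴
Rectangle, weak axis: I_min = h·b³/12 with h = 55.6 mm fixed  ⇒  b = (12I/h)^(1/3) = 35.4 mm

b ≈ 35.4 mm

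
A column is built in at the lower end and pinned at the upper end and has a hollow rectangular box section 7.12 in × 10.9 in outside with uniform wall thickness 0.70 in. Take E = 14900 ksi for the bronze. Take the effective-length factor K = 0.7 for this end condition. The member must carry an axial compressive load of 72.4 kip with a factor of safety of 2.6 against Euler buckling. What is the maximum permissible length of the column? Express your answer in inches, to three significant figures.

Inner dimensions: h_i = 10.9 − 2×0.70 = 9.500 in, b_i = 7.12 − 2×0.70 = 5.720 in
Weak-axis I_min = (h_o·b_o³ − h_i·b_i³)/12 with b_o = 7.12, b_i = 5.720 in (shorter outer/inner sides).
I_min = (10.9×7.12³ − 9.500×5.720³)/12 = 179.7 in⁴
Required critical load P_cr = n·P = 2.6 × 72.4 = 188.2 kip = 1.882×10^5 lb
From P_cr = π²EI/(K·L)²:  L = (1/K)·√(π²EI/P_cr) = (1/0.7)·√(π²×1.49×10^7×179.7/1.882×10^5)
L = 535 in

L_max ≈ 535 in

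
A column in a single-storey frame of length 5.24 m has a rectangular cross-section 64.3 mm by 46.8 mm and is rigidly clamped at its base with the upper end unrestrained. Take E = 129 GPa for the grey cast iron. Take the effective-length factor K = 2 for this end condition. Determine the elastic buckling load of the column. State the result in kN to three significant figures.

P_cr ≈ 6.37 kN

Buckling occurs about the weak axis: I_min = h·b³/12 with b = 46.8 mm (the shorter side).
I_min = 64.3×46.8³/12 = 5.492×10^5 mm⁴
I = 5.492×10^5 mm⁴ = 5.492×10^-7 m⁴
Effective length L_e = K·L = 2 × 5.24 = 10.48 m
P_cr = π²EI / L_e² = π² × 129×10⁹ × 5.492×10^-7 / 10.48² = 6.367×10^3 N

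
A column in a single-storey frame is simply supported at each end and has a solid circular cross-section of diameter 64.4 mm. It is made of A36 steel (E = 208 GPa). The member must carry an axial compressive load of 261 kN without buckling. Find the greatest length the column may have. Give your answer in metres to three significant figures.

L_max ≈ 2.58 m

I = πd⁴/64 = π×64.4⁴/64 = 8.443×10^5 mm⁴
I = 8.443×10^-7 m⁴
At the buckling limit P_cr = P = 2.610×10^5 N
From P_cr = π²EI/(K·L)²:  L = (1/K)·√(π²EI/P_cr) = (1/1)·√(π²×2.08×10^11×8.443×10^-7/2.610×10^5)
L = 2.58 m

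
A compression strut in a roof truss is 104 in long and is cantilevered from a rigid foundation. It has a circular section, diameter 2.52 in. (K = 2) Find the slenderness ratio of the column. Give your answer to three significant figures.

For a solid circle r = d/4 = 2.52/4 = 0.6300 in
L_e = K·L = 2 × 104 = 208.0 in
λ = L_e / r_min = 208.00 / 0.6300 = 330

λ ≈ 330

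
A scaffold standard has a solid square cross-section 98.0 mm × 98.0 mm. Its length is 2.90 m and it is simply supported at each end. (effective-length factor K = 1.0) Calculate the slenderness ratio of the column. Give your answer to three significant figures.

I = a⁴/12 = 98.0⁴/12 = 7.686×10^6 mm⁴
A = 9.604×10^3 mm²;  r_min = √(I/A) = √(7.686×10^6/9.604×10^3) = 28.29 mm
L_e = K·L = 1 × 2.90 m = 2.900 m = 2900.0 mm
λ = L_e / r_min = 2900.0 / 28.29 = 103

λ ≈ 103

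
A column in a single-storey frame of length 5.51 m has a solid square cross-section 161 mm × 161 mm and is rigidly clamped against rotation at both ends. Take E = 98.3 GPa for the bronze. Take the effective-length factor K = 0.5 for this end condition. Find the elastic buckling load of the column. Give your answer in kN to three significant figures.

I = a⁴/12 = 161⁴/12 = 5.599×10^7 mm⁴
I = 5.599×10^7 mm⁴ = 5.599×10^-5 m⁴
Effective length L_e = K·L = 0.5 × 5.51 = 2.755 m
P_cr = π²EI / L_e² = π² × 98.3×10⁹ × 5.599×10^-5 / 2.755² = 7.157×10^6 N

P_cr ≈ 7160 kN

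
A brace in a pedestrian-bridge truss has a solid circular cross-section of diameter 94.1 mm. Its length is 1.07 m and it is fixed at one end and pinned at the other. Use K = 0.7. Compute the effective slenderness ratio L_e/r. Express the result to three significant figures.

λ ≈ 31.8

I = πd⁴/64 = π×94.1⁴/64 = 3.849×10^6 mm⁴
A = 6.955×10^3 mm²;  r_min = √(I/A) = √(3.849×10^6/6.955×10^3) = 23.52 mm
L_e = K·L = 0.7 × 1.07 m = 0.7490 m = 749.00 mm
λ = L_e / r_min = 749.00 / 23.52 = 31.8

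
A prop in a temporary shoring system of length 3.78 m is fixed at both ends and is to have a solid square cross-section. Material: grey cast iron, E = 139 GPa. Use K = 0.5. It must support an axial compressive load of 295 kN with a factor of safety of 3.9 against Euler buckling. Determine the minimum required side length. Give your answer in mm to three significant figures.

a ≈ 77.4 mm

Required P_cr = n·P = 3.9 × 295 = 1150 kN
L_e = K·L = 0.5 × 3.78 = 1.890 m
Required I = P_cr·L_e²/(π²E) = 1.151×10^6 × 1.890² / (π² × 1.39×10^11) = 2.996×10^-6 m⁴
I_req = 2.996×10^6 mm⁴
Solid square: I = a⁴/12  ⇒  a = (12I)^(1/4) = (12×2.996×10^6)^(1/4) = 77.4 mm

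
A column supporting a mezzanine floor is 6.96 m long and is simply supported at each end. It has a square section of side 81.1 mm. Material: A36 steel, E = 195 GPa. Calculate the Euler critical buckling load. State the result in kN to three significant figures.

P_cr ≈ 143 kN

I = a⁴/12 = 81.1⁴/12 = 3.605×10^6 mm⁴
I = 3.605×10^6 mm⁴ = 3.605×10^-6 m⁴
Effective length L_e = K·L = 1 × 6.96 = 6.960 m
P_cr = π²EI / L_e² = π² × 195×10⁹ × 3.605×10^-6 / 6.960² = 1.432×10^5 N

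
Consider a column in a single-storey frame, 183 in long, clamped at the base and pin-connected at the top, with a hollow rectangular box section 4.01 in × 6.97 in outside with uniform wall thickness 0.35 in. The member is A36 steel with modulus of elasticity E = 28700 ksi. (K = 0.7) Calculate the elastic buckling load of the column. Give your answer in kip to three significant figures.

Inner dimensions: h_i = 6.97 − 2×0.35 = 6.270 in, b_i = 4.01 − 2×0.35 = 3.310 in
Weak-axis I_min = (h_o·b_o³ − h_i·b_i³)/12 with b_o = 4.01, b_i = 3.310 in (shorter outer/inner sides).
I_min = (6.97×4.01³ − 6.270×3.310³)/12 = 18.50 in⁴
Effective length L_e = K·L = 0.7 × 183 = 128.1 in
P_cr = π²EI / L_e² = π² × 28700×10³ × 18.50 / 128.1² = 3.194×10^5 lb

P_cr ≈ 319 kip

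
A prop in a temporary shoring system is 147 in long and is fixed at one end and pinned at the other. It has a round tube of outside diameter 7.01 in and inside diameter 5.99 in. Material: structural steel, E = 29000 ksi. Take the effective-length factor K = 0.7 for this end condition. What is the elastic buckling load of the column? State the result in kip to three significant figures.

P_cr ≈ 1500 kip

d_o = 7.01 in, d_i = 5.99 in
I = π(d_o⁴ − d_i⁴)/64 = π(7.01⁴ − 5.990⁴)/64 = 55.34 in⁴
Effective length L_e = K·L = 0.7 × 147 = 102.9 in
P_cr = π²EI / L_e² = π² × 29000×10³ × 55.34 / 102.9² = 1.496×10^6 lb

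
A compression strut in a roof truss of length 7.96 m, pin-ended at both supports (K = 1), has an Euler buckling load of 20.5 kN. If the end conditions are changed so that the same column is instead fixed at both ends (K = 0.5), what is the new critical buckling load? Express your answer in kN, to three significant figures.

P_cr ≈ 82.0 kN

P_cr ∝ 1/K², so P_cr,new = P_cr,old × (K_old/K_new)² = 20.5 × (1/0.5)²
= 20.5 × 4.000 = 82.0 kN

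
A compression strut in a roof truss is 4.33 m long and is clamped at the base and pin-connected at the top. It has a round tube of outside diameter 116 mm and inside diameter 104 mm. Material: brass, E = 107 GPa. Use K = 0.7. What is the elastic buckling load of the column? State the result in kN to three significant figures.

d_o = 116 mm, d_i = 104 mm
I = π(d_o⁴ − d_i⁴)/64 = π(116⁴ − 104.0⁴)/64 = 3.145×10^6 mm⁴
I = 3.145×10^6 mm⁴ = 3.145×10^-6 m⁴
Effective length L_e = K·L = 0.7 × 4.33 = 3.031 m
P_cr = π²EI / L_e² = π² × 107×10⁹ × 3.145×10^-6 / 3.031² = 3.616×10^5 N

P_cr ≈ 362 kN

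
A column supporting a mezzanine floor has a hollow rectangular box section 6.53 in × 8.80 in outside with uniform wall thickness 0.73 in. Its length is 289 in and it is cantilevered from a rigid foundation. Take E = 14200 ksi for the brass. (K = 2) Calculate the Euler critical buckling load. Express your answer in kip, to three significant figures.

Inner dimensions: h_i = 8.80 − 2×0.73 = 7.340 in, b_i = 6.53 − 2×0.73 = 5.070 in
Weak-axis I_min = (h_o·b_o³ − h_i·b_i³)/12 with b_o = 6.53, b_i = 5.070 in (shorter outer/inner sides).
I_min = (8.80×6.53³ − 7.340×5.070³)/12 = 124.5 in⁴
Effective length L_e = K·L = 2 × 289 = 578.0 in
P_cr = π²EI / L_e² = π² × 14200×10³ × 124.5 / 578.0² = 5.222×10^4 lb

P_cr ≈ 52.2 kip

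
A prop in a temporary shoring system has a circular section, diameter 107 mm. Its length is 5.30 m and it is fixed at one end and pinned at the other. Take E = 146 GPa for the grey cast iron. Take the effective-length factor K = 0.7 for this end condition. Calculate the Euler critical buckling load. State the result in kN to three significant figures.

P_cr ≈ 674 kN

I = πd⁴/64 = π×107⁴/64 = 6.434×10^6 mm⁴
I = 6.434×10^6 mm⁴ = 6.434×10^-6 m⁴
Effective length L_e = K·L = 0.7 × 5.30 = 3.710 m
P_cr = π²EI / L_e² = π² × 146×10⁹ × 6.434×10^-6 / 3.710² = 6.736×10^5 N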